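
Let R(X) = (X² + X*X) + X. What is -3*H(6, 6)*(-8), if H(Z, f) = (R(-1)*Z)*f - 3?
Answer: 792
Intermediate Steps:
R(X) = X + 2*X² (R(X) = (X² + X²) + X = 2*X² + X = X + 2*X²)
H(Z, f) = -3 + Z*f (H(Z, f) = ((-(1 + 2*(-1)))*Z)*f - 3 = ((-(1 - 2))*Z)*f - 3 = ((-1*(-1))*Z)*f - 3 = (1*Z)*f - 3 = Z*f - 3 = -3 + Z*f)
-3*H(6, 6)*(-8) = -3*(-3 + 6*6)*(-8) = -3*(-3 + 36)*(-8) = -3*33*(-8) = -99*(-8) = 792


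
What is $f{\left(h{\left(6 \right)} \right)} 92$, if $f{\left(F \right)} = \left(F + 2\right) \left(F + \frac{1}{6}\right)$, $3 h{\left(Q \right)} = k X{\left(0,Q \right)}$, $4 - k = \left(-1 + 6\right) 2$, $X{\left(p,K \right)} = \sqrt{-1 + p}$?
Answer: $- \frac{1012}{3} - \frac{1196 i}{3} \approx -337.33 - 398.67 i$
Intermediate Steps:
$k = -6$ ($k = 4 - \left(-1 + 6\right) 2 = 4 - 5 \cdot 2 = 4 - 10 = -6$)
$h{\left(Q \right)} = - 2 i$ ($h{\left(Q \right)} = \frac{\left(-6\right) \sqrt{-1 + 0}}{3} = \frac{\left(-6\right) \sqrt{-1}}{3} = \frac{\left(-6\right) i}{3} = - 2 i$)
$f{\left(F \right)} = \left(2 + F\right) \left(\frac{1}{6} + F\right)$ ($f{\left(F \right)} = \left(2 + F\right) \left(F + \frac{1}{6}\right) = \left(2 + F\right) \left(\frac{1}{6} + F\right)$)
$f{\left(h{\left(6 \right)} \right)} 92 = \left(\frac{1}{3} + \left(- 2 i\right)^{2} + \frac{13 \left(- 2 i\right)}{6}\right) 92 = \left(\frac{1}{3} - 4 - \frac{13 i}{3}\right) 92 = \left(- \frac{11}{3} - \frac{13 i}{3}\right) 92 = - \frac{1012}{3} - \frac{1196 i}{3}$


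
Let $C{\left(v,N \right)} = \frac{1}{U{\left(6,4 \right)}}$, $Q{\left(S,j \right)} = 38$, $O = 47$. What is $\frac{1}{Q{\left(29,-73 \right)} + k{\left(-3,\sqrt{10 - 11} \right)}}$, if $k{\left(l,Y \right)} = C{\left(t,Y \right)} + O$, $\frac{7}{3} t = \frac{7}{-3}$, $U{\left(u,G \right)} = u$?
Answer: $\frac{6}{511} \approx 0.011742$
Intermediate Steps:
$t = -1$ ($t = \frac{3 \frac{7}{-3}}{7} = \frac{3 \cdot 7 \left(- \frac{1}{3}\right)}{7} = \frac{3}{7} \left(- \frac{7}{3}\right) = -1$)
$C{\left(v,N \right)} = \frac{1}{6}$
$k{\left(l,Y \right)} = \frac{283}{6}$ ($k{\left(l,Y \right)} = \frac{1}{6} + 47 = \frac{283}{6}$)
$\frac{1}{Q{\left(29,-73 \right)} + k{\left(-3,\sqrt{10 - 11} \right)}} = \frac{1}{38 + \frac{283}{6}} = \frac{1}{\frac{511}{6}} = \frac{6}{511}$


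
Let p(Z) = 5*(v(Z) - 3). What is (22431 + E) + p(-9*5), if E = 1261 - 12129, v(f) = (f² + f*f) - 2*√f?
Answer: 31798 - 30*I*√5 ≈ 31798.0 - 67.082*I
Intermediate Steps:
v(f) = -2*√f + 2*f² (v(f) = (f² + f²) - 2*√f = 2*f² - 2*√f = -2*√f + 2*f²)
p(Z) = -15 - 10*√Z + 10*Z² (p(Z) = 5*((-2*√Z + 2*Z²) - 3) = 5*(-3 - 2*√Z + 2*Z²) = -15 - 10*√Z + 10*Z²)
E = -10868
(22431 + E) + p(-9*5) = (22431 - 10868) + (-15 - 10*3*I*√5 + 10*(-9*5)²) = 11563 + (-15 - 30*I*√5 + 10*(-45)²) = 11563 + (-15 - 30*I*√5 + 10*2025) = 11563 + (-15 - 30*I*√5 + 20250) = 11563 + (20235 - 30*I*√5) = 31798 - 30*I*√5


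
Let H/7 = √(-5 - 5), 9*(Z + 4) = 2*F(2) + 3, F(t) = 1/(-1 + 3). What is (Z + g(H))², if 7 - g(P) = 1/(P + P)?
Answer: 1883479/158760 + 31*I*√10/630 ≈ 11.864 + 0.1556*I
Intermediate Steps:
F(t) = ½ (F(t) = 1/2 = ½)
Z = -32/9 (Z = -4 + (2*(½) + 3)/9 = -4 + (1 + 3)/9 = -4 + (⅑)*4 = -4 + 4/9 = -32/9 ≈ -3.5556)
H = 7*I*√10 (H = 7*√(-5 - 5) = 7*√(-10) = 7*(I*√10) = 7*I*√10 ≈ 22.136*I)
g(P) = 7 - 1/(2*P) (g(P) = 7 - 1/(P + P) = 7 - 1/(2*P))
(Z + g(H))² = (-32/9 + (7 - (-I*√10/70)/2))² = (-32/9 + (7 - (-1)*I*√10/140))² = (-32/9 + (7 + I*√10/140))² = (31/9 + I*√10/140)²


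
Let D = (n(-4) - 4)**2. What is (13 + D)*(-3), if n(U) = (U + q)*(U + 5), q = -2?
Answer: -339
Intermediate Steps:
n(U) = (-2 + U)*(5 + U) (n(U) = (U - 2)*(U + 5) = (-2 + U)*(5 + U))
D = 100 (D = ((-10 + (-4)**2 + 3*(-4)) - 4)**2 = ((-10 + 16 - 12) - 4)**2 = (-6 - 4)**2 = (-10)**2 = 100)
(13 + D)*(-3) = (13 + 100)*(-3) = 113*(-3) = -339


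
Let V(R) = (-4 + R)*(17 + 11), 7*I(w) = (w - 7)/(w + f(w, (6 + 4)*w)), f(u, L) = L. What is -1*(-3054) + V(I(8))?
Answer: 64725/22 ≈ 2942.0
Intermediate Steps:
I(w) = (-7 + w)/(77*w) (I(w) = ((w - 7)/(w + (6 + 4)*w))/7 = ((-7 + w)/(w + 10*w))/7 = ((-7 + w)/((11*w)))/7 = ((-7 + w)*(1/(11*w)))/7 = ((-7 + w)/(11*w))/7 = (-7 + w)/(77*w))
V(R) = -112 + 28*R (V(R) = (-4 + R)*28 = -112 + 28*R)
-1*(-3054) + V(I(8)) = -1*(-3054) + (-112 + 28*((1/77)*(-7 + 8)/8)) = 3054 + (-112 + 28*((1/77)*(⅛)*1)) = 3054 + (-112 + 28*(1/616)) = 3054 + (-112 + 1/22) = 3054 - 2463/22 = 64725/22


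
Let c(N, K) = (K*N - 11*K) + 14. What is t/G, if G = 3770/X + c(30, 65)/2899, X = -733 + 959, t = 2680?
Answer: 109741645/700719 ≈ 156.61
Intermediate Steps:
c(N, K) = 14 - 11*K + K*N (c(N, K) = (-11*K + K*N) + 14 = 14 - 11*K + K*N)
X = 226
G = 5605752/327587 (G = 3770/226 + (14 - 11*65 + 65*30)/2899 = 3770*(1/226) + (14 - 715 + 1950)*(1/2899) = 1885/113 + 1249*(1/2899) = 1885/113 + 1249/2899 = 5605752/327587 ≈ 17.112)
t/G = 2680/(5605752/327587) = 2680*(327587/5605752) = 109741645/700719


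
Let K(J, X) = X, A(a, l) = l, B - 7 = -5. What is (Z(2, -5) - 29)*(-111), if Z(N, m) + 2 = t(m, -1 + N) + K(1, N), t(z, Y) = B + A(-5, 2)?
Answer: 2775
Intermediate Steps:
B = 2 (B = 7 - 5 = 2)
t(z, Y) = 4 (t(z, Y) = 2 + 2 = 4)
Z(N, m) = 2 + N (Z(N, m) = -2 + (4 + N) = 2 + N)
(Z(2, -5) - 29)*(-111) = ((2 + 2) - 29)*(-111) = (4 - 29)*(-111) = -25*(-111) = 2775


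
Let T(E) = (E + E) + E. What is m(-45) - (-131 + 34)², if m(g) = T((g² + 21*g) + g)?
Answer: -6304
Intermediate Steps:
T(E) = 3*E (T(E) = 2*E + E = 3*E)
m(g) = 3*g² + 66*g (m(g) = 3*((g² + 21*g) + g) = 3*(g² + 22*g) = 3*g² + 66*g)
m(-45) - (-131 + 34)² = 3*(-45)*(22 - 45) - (-131 + 34)² = 3*(-45)*(-23) - 1*(-97)² = 3105 - 1*9409 = 3105 - 9409 = -6304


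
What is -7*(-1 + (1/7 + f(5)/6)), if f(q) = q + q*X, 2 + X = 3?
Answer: -17/3 ≈ -5.6667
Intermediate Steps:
X = 1 (X = -2 + 3 = 1)
f(q) = 2*q (f(q) = q + q*1 = q + q = 2*q)
-7*(-1 + (1/7 + f(5)/6)) = -7*(-1 + (1/7 + (2*5)/6)) = -7*(-1 + (1*(⅐) + 10*(⅙))) = -7*(-1 + (⅐ + 5/3)) = -7*(-1 + 38/21) = -7*17/21 = -17/3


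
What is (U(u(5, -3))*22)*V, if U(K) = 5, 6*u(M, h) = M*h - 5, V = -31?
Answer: -3410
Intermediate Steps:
u(M, h) = -⅚ + M*h/6 (u(M, h) = (M*h - 5)/6 = (-5 + M*h)/6 = -⅚ + M*h/6)
(U(u(5, -3))*22)*V = (5*22)*(-31) = 110*(-31) = -3410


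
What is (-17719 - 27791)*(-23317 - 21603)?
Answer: 2044309200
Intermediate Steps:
(-17719 - 27791)*(-23317 - 21603) = -45510*(-44920) = 2044309200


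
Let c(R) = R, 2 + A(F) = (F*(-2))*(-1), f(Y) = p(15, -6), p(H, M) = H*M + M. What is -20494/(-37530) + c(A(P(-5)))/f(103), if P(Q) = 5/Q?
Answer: 88231/150120 ≈ 0.58774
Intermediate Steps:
p(H, M) = M + H*M
f(Y) = -96 (f(Y) = -6*(1 + 15) = -6*16 = -96)
A(F) = -2 + 2*F (A(F) = -2 + (F*(-2))*(-1) = -2 - 2*F*(-1) = -2 + 2*F)
-20494/(-37530) + c(A(P(-5)))/f(103) = -20494/(-37530) + (-2 + 2*(5/(-5)))/(-96) = -20494*(-1/37530) + (-2 + 2*(5*(-1/5)))*(-1/96) = 10247/18765 + (-2 + 2*(-1))*(-1/96) = 10247/18765 + (-2 - 2)*(-1/96) = 10247/18765 - 4*(-1/96) = 10247/18765 + 1/24 = 88231/150120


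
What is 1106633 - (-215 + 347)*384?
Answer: 1055945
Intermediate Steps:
1106633 - (-215 + 347)*384 = 1106633 - 132*384 = 1106633 - 1*50688 = 1106633 - 50688 = 1055945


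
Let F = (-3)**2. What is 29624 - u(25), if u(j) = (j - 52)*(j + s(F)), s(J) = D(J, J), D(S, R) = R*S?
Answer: 32486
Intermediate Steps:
F = 9
s(J) = J**2 (s(J) = J*J = J**2)
u(j) = (-52 + j)*(81 + j) (u(j) = (j - 52)*(j + 9**2) = (-52 + j)*(j + 81) = (-52 + j)*(81 + j))
29624 - u(25) = 29624 - (-4212 + 25**2 + 29*25) = 29624 - (-4212 + 625 + 725) = 29624 - 1*(-2862) = 29624 + 2862 = 32486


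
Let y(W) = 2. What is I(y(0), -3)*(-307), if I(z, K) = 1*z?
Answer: -614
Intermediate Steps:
I(z, K) = z
I(y(0), -3)*(-307) = 2*(-307) = -614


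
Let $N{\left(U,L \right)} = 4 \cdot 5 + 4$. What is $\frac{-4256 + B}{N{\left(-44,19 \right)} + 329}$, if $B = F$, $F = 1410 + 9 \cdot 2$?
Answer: $- \frac{2828}{353} \approx -8.0113$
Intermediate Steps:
$N{\left(U,L \right)} = 24$ ($N{\left(U,L \right)} = 20 + 4 = 24$)
$F = 1428$ ($F = 1410 + 18 = 1428$)
$B = 1428$
$\frac{-4256 + B}{N{\left(-44,19 \right)} + 329} = \frac{-4256 + 1428}{24 + 329} = - \frac{2828}{353}$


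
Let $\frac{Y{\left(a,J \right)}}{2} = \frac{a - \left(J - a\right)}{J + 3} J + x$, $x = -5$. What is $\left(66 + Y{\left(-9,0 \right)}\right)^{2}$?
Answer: $3136$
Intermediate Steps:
$Y{\left(a,J \right)} = -10 + \frac{2 J \left(- J + 2 a\right)}{3 + J}$ ($Y{\left(a,J \right)} = 2 \left(\frac{a - \left(J - a\right)}{J + 3} J - 5\right) = 2 \left(\frac{- J + 2 a}{3 + J} J - 5\right) = 2 \left(\frac{J \left(- J + 2 a\right)}{3 + J} - 5\right) = 2 \left(-5 + \frac{J \left(- J + 2 a\right)}{3 + J}\right) = -10 + \frac{2 J \left(- J + 2 a\right)}{3 + J}$)
$\left(66 + Y{\left(-9,0 \right)}\right)^{2} = \left(66 + \frac{2 \left(-15 - 0^{2} - 0 + 2 \cdot 0 \left(-9\right)\right)}{3 + 0}\right)^{2} = \left(66 + \frac{2 \left(-15 - 0 + 0 + 0\right)}{3}\right)^{2} = \left(66 + 2 \cdot \frac{1}{3} \left(-15 + 0 + 0 + 0\right)\right)^{2} = \left(66 + 2 \cdot \frac{1}{3} \left(-15\right)\right)^{2} = \left(66 - 10\right)^{2} = 56^{2} = 3136$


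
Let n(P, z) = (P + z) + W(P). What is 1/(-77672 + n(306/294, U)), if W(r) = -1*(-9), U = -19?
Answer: -49/3806367 ≈ -1.2873e-5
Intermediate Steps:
W(r) = 9
n(P, z) = 9 + P + z (n(P, z) = (P + z) + 9 = 9 + P + z)
1/(-77672 + n(306/294, U)) = 1/(-77672 + (9 + 306/294 - 19)) = 1/(-77672 + (9 + 306*(1/294) - 19)) = 1/(-77672 + (9 + 51/49 - 19)) = 1/(-77672 - 439/49) = 1/(-3806367/49) = -49/3806367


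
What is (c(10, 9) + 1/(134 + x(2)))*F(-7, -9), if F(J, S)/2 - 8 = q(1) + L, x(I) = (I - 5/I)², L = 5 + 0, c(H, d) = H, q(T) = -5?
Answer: 85984/537 ≈ 160.12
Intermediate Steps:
L = 5
F(J, S) = 16 (F(J, S) = 16 + 2*(-5 + 5) = 16 + 2*0 = 16 + 0 = 16)
(c(10, 9) + 1/(134 + x(2)))*F(-7, -9) = (10 + 1/(134 + (-5 + 2²)²/2²))*16 = (10 + 1/(134 + (-5 + 4)²/4))*16 = (10 + 1/(134 + (¼)*(-1)²))*16 = (10 + 1/(134 + (¼)*1))*16 = (10 + 1/(134 + ¼))*16 = (10 + 1/(537/4))*16 = (10 + 4/537)*16 = (5374/537)*16 = 85984/537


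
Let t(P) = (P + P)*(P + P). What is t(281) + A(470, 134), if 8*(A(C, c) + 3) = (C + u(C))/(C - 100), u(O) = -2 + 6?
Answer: 467444917/1480 ≈ 3.1584e+5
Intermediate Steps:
u(O) = 4
t(P) = 4*P² (t(P) = (2*P)*(2*P) = 4*P²)
A(C, c) = -3 + (4 + C)/(8*(-100 + C)) (A(C, c) = -3 + ((C + 4)/(C - 100))/8 = -3 + ((4 + C)/(-100 + C))/8 = -3 + (4 + C)/(8*(-100 + C)))
t(281) + A(470, 134) = 4*281² + (2404 - 23*470)/(8*(-100 + 470)) = 4*78961 + (⅛)*(2404 - 10810)/370 = 315844 + (⅛)*(1/370)*(-8406) = 315844 - 4203/1480 = 467444917/1480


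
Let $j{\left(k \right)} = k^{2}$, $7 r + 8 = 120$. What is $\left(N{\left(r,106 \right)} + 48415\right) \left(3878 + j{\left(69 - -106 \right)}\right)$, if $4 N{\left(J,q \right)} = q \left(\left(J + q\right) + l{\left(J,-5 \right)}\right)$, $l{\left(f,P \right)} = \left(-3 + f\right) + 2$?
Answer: $\frac{3591451773}{2} \approx 1.7957 \cdot 10^{9}$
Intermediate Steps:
$l{\left(f,P \right)} = -1 + f$
$r = 16$ ($r = - \frac{8}{7} + \frac{1}{7} \cdot 120 = - \frac{8}{7} + \frac{120}{7} = 16$)
$N{\left(J,q \right)} = \frac{q \left(-1 + q + 2 J\right)}{4}$ ($N{\left(J,q \right)} = \frac{q \left(\left(J + q\right) + \left(-1 + J\right)\right)}{4} = \frac{q \left(-1 + q + 2 J\right)}{4}$)
$\left(N{\left(r,106 \right)} + 48415\right) \left(3878 + j{\left(69 - -106 \right)}\right) = \left(\frac{1}{4} \cdot 106 \left(-1 + 106 + 2 \cdot 16\right) + 48415\right) \left(3878 + \left(69 - -106\right)^{2}\right) = \left(\frac{1}{4} \cdot 106 \left(-1 + 106 + 32\right) + 48415\right) \left(3878 + \left(69 + 106\right)^{2}\right) = \left(\frac{1}{4} \cdot 106 \cdot 137 + 48415\right) \left(3878 + 175^{2}\right) = \left(\frac{7261}{2} + 48415\right) \left(3878 + 30625\right) = \frac{104091}{2} \cdot 34503 = \frac{3591451773}{2}$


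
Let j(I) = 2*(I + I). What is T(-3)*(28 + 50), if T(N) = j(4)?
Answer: 1248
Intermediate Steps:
j(I) = 4*I (j(I) = 2*(2*I) = 4*I)
T(N) = 16 (T(N) = 4*4 = 16)
T(-3)*(28 + 50) = 16*(28 + 50) = 16*78 = 1248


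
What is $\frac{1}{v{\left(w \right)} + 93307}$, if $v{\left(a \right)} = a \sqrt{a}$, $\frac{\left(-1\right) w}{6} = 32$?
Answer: $\frac{93307}{8713274137} + \frac{1536 i \sqrt{3}}{8713274137} \approx 1.0709 \cdot 10^{-5} + 3.0533 \cdot 10^{-7} i$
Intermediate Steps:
$w = -192$ ($w = \left(-6\right) 32 = -192$)
$v{\left(a \right)} = a^{\frac{3}{2}}$
$\frac{1}{v{\left(w \right)} + 93307} = \frac{1}{\left(-192\right)^{\frac{3}{2}} + 93307} = \frac{1}{- 1536 i \sqrt{3} + 93307} = \frac{1}{93307 - 1536 i \sqrt{3}}$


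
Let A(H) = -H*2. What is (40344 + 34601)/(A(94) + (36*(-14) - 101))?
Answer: -5765/61 ≈ -94.508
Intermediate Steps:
A(H) = -2*H
(40344 + 34601)/(A(94) + (36*(-14) - 101)) = (40344 + 34601)/(-2*94 + (36*(-14) - 101)) = 74945/(-188 + (-504 - 101)) = 74945/(-188 - 605) = 74945/(-793) = 74945*(-1/793) = -5765/61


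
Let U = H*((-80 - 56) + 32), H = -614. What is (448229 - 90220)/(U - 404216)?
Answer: -358009/340360 ≈ -1.0519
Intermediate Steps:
U = 63856 (U = -614*((-80 - 56) + 32) = -614*(-136 + 32) = -614*(-104) = 63856)
(448229 - 90220)/(U - 404216) = (448229 - 90220)/(63856 - 404216) = 358009/(-340360) = 358009*(-1/340360) = -358009/340360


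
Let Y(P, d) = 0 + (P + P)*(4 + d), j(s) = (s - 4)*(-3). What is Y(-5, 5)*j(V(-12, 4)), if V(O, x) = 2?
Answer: -540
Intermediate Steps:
j(s) = 12 - 3*s (j(s) = (-4 + s)*(-3) = 12 - 3*s)
Y(P, d) = 2*P*(4 + d) (Y(P, d) = 0 + (2*P)*(4 + d) = 0 + 2*P*(4 + d) = 2*P*(4 + d))
Y(-5, 5)*j(V(-12, 4)) = (2*(-5)*(4 + 5))*(12 - 3*2) = (2*(-5)*9)*(12 - 6) = -90*6 = -540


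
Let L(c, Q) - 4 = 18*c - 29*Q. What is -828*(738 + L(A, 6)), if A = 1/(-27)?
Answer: -469752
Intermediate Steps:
A = -1/27 ≈ -0.037037
L(c, Q) = 4 - 29*Q + 18*c (L(c, Q) = 4 + (18*c - 29*Q) = 4 + (-29*Q + 18*c) = 4 - 29*Q + 18*c)
-828*(738 + L(A, 6)) = -828*(738 + (4 - 29*6 + 18*(-1/27))) = -828*(738 + (4 - 174 - ⅔)) = -828*(738 - 512/3) = -828*1702/3 = -469752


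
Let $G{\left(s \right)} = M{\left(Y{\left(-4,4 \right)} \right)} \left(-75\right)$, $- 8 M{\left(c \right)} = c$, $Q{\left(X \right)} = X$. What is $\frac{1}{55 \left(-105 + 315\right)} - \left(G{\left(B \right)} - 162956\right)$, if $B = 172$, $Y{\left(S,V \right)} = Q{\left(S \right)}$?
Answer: $\frac{941287463}{5775} \approx 1.6299 \cdot 10^{5}$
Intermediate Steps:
$Y{\left(S,V \right)} = S$
$M{\left(c \right)} = - \frac{c}{8}$
$G{\left(s \right)} = - \frac{75}{2}$ ($G{\left(s \right)} = \left(- \frac{1}{8}\right) \left(-4\right) \left(-75\right) = \frac{1}{2} \left(-75\right) = - \frac{75}{2}$)
$\frac{1}{55 \left(-105 + 315\right)} - \left(G{\left(B \right)} - 162956\right) = \frac{1}{55 \left(-105 + 315\right)} - \left(- \frac{75}{2} - 162956\right) = \frac{1}{55 \cdot 210} - \left(- \frac{75}{2} - 162956\right) = \frac{1}{11550} - - \frac{325987}{2} = \frac{1}{11550} + \frac{325987}{2} = \frac{941287463}{5775}$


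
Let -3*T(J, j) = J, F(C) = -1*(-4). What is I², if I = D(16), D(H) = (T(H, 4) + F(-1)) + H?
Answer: 1936/9 ≈ 215.11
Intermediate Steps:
F(C) = 4
T(J, j) = -J/3
D(H) = 4 + 2*H/3 (D(H) = (-H/3 + 4) + H = (4 - H/3) + H = 4 + 2*H/3)
I = 44/3 (I = 4 + (⅔)*16 = 4 + 32/3 = 44/3 ≈ 14.667)
I² = (44/3)² = 1936/9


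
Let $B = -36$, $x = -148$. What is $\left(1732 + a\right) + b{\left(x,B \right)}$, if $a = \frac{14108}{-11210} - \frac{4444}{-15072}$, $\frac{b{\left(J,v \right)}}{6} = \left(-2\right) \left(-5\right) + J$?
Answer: $\frac{19071802243}{21119640} \approx 903.04$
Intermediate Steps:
$b{\left(J,v \right)} = 60 + 6 J$ ($b{\left(J,v \right)} = 6 \left(\left(-2\right) \left(-5\right) + J\right) = 6 \left(10 + J\right) = 60 + 6 J$)
$a = - \frac{20352317}{21119640}$ ($a = 14108 \left(- \frac{1}{11210}\right) - - \frac{1111}{3768} = - \frac{7054}{5605} + \frac{1111}{3768} = - \frac{20352317}{21119640} \approx -0.96367$)
$\left(1732 + a\right) + b{\left(x,B \right)} = \left(1732 - \frac{20352317}{21119640}\right) + \left(60 + 6 \left(-148\right)\right) = \frac{36558864163}{21119640} + \left(60 - 888\right) = \frac{36558864163}{21119640} - 828 = \frac{19071802243}{21119640}$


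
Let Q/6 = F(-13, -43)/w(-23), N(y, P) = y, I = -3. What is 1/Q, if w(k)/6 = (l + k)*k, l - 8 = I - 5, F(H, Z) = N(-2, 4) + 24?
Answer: 529/22 ≈ 24.045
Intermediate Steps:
F(H, Z) = 22 (F(H, Z) = -2 + 24 = 22)
l = 0 (l = 8 + (-3 - 5) = 8 - 8 = 0)
w(k) = 6*k**2 (w(k) = 6*((0 + k)*k) = 6*(k*k) = 6*k**2)
Q = 22/529 (Q = 6*(22/((6*(-23)**2))) = 6*(22/((6*529))) = 6*(22/3174) = 6*(22*(1/3174)) = 6*(11/1587) = 22/529 ≈ 0.041588)
1/Q = 1/(22/529) = 529/22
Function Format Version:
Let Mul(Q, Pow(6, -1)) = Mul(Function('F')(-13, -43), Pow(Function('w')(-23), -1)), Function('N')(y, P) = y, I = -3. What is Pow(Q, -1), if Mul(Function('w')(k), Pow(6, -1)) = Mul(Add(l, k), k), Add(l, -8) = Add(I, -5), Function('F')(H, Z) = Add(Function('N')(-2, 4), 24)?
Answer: Rational(529, 22) ≈ 24.045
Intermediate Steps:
Function('F')(H, Z) = 22 (Function('F')(H, Z) = Add(-2, 24) = 22)
l = 0 (l = Add(8, Add(-3, -5)) = Add(8, -8) = 0)
Function('w')(k) = Mul(6, Pow(k, 2)) (Function('w')(k) = Mul(6, Mul(Add(0, k), k)) = Mul(6, Mul(k, k)) = Mul(6, Pow(k, 2)))
Q = Rational(22, 529) (Q = Mul(6, Mul(22, Pow(Mul(6, Pow(-23, 2)), -1))) = Mul(6, Mul(22, Pow(Mul(6, 529), -1))) = Mul(6, Mul(22, Pow(3174, -1))) = Mul(6, Mul(22, Rational(1, 3174))) = Mul(6, Rational(11, 1587)) = Rational(22, 529) ≈ 0.041588)
Pow(Q, -1) = Pow(Rational(22, 529), -1) = Rational(529, 22)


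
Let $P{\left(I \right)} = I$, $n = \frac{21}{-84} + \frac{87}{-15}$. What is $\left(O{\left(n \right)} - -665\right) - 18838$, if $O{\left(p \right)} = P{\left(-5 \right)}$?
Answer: $-18178$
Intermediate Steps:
$n = - \frac{121}{20}$ ($n = 21 \left(- \frac{1}{84}\right) + 87 \left(- \frac{1}{15}\right) = - \frac{1}{4} - \frac{29}{5} = - \frac{121}{20} \approx -6.05$)
$O{\left(p \right)} = -5$
$\left(O{\left(n \right)} - -665\right) - 18838 = \left(-5 - -665\right) - 18838 = \left(-5 + 665\right) - 18838 = 660 - 18838 = -18178$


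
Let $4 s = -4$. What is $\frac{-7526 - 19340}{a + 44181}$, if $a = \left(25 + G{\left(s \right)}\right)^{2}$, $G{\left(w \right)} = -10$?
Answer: $- \frac{13433}{22203} \approx -0.60501$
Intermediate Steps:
$s = -1$ ($s = \frac{1}{4} \left(-4\right) = -1$)
$a = 225$ ($a = \left(25 - 10\right)^{2} = 15^{2} = 225$)
$\frac{-7526 - 19340}{a + 44181} = \frac{-7526 - 19340}{225 + 44181} = - \frac{26866}{44406} = \left(-26866\right) \frac{1}{44406} = - \frac{13433}{22203}$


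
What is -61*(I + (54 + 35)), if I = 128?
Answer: -13237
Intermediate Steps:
-61*(I + (54 + 35)) = -61*(128 + (54 + 35)) = -61*(128 + 89) = -61*217 = -13237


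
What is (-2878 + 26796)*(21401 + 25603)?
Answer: 1124241672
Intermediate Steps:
(-2878 + 26796)*(21401 + 25603) = 23918*47004 = 1124241672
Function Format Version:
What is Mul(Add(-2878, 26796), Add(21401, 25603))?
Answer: 1124241672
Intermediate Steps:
Mul(Add(-2878, 26796), Add(21401, 25603)) = Mul(23918, 47004) = 1124241672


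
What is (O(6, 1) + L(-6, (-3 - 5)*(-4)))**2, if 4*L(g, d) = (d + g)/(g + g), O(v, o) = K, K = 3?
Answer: 3481/576 ≈ 6.0434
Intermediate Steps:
O(v, o) = 3
L(g, d) = (d + g)/(8*g) (L(g, d) = ((d + g)/(g + g))/4 = ((d + g)/((2*g)))/4 = ((d + g)*(1/(2*g)))/4 = ((d + g)/(2*g))/4 = (d + g)/(8*g))
(O(6, 1) + L(-6, (-3 - 5)*(-4)))**2 = (3 + (1/8)*((-3 - 5)*(-4) - 6)/(-6))**2 = (3 + (1/8)*(-1/6)*(-8*(-4) - 6))**2 = (3 + (1/8)*(-1/6)*(32 - 6))**2 = (3 + (1/8)*(-1/6)*26)**2 = (3 - 13/24)**2 = (59/24)**2 = 3481/576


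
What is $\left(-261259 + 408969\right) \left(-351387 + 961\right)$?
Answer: $-51761424460$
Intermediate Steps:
$\left(-261259 + 408969\right) \left(-351387 + 961\right) = 147710 \left(-350426\right) = -51761424460$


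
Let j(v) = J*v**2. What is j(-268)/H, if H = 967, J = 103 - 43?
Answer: 4309440/967 ≈ 4456.5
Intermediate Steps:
J = 60
j(v) = 60*v**2
j(-268)/H = (60*(-268)**2)/967 = (60*71824)*(1/967) = 4309440*(1/967) = 4309440/967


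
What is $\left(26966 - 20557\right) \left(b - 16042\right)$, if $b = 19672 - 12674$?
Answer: $-57962996$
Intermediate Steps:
$b = 6998$ ($b = 19672 - 12674 = 6998$)
$\left(26966 - 20557\right) \left(b - 16042\right) = \left(26966 - 20557\right) \left(6998 - 16042\right) = 6409 \left(-9044\right) = -57962996$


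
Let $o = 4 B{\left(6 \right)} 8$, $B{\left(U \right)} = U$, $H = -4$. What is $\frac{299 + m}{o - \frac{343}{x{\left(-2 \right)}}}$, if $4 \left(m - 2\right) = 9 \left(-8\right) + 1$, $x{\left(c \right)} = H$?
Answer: $\frac{103}{101} \approx 1.0198$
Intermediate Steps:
$x{\left(c \right)} = -4$
$o = 192$ ($o = 4 \cdot 6 \cdot 8 = 24 \cdot 8 = 192$)
$m = - \frac{63}{4}$ ($m = 2 + \frac{9 \left(-8\right) + 1}{4} = 2 + \frac{-72 + 1}{4} = 2 + \frac{1}{4} \left(-71\right) = 2 - \frac{71}{4} = - \frac{63}{4} \approx -15.75$)
$\frac{299 + m}{o - \frac{343}{x{\left(-2 \right)}}} = \frac{299 - \frac{63}{4}}{192 - \frac{343}{-4}} = \frac{1133}{4 \left(192 - - \frac{343}{4}\right)} = \frac{1133}{4 \left(192 + \frac{343}{4}\right)} = \frac{1133}{4 \cdot \frac{1111}{4}} = \frac{1133}{4} \cdot \frac{4}{1111} = \frac{103}{101}$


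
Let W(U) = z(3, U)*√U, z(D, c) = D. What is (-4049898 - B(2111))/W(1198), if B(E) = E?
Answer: -4052009*√1198/3594 ≈ -39023.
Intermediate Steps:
W(U) = 3*√U
(-4049898 - B(2111))/W(1198) = (-4049898 - 1*2111)/((3*√1198)) = (-4049898 - 2111)*(√1198/3594) = -4052009*√1198/3594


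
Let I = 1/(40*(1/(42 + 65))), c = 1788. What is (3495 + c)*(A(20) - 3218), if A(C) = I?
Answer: -679462479/40 ≈ -1.6987e+7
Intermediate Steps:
I = 107/40 (I = 1/(40*(1/107)) = (1/40)*107 = 107/40 ≈ 2.6750)
A(C) = 107/40
(3495 + c)*(A(20) - 3218) = (3495 + 1788)*(107/40 - 3218) = 5283*(-128613/40) = -679462479/40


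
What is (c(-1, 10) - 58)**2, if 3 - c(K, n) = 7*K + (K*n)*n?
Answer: 2704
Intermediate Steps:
c(K, n) = 3 - 7*K - K*n**2 (c(K, n) = 3 - (7*K + (K*n)*n) = 3 - (7*K + K*n**2) = 3 + (-7*K - K*n**2) = 3 - 7*K - K*n**2)
(c(-1, 10) - 58)**2 = ((3 - 7*(-1) - 1*(-1)*10**2) - 58)**2 = ((3 + 7 - 1*(-1)*100) - 58)**2 = ((3 + 7 + 100) - 58)**2 = (110 - 58)**2 = 52**2 = 2704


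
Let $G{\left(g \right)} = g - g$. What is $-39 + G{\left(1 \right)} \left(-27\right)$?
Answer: $-39$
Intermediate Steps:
$G{\left(g \right)} = 0$
$-39 + G{\left(1 \right)} \left(-27\right) = -39 + 0 \left(-27\right) = -39 + 0 = -39$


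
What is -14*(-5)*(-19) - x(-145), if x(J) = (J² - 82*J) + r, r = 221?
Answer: -34466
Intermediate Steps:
x(J) = 221 + J² - 82*J (x(J) = (J² - 82*J) + 221 = 221 + J² - 82*J)
-14*(-5)*(-19) - x(-145) = -14*(-5)*(-19) - (221 + (-145)² - 82*(-145)) = 70*(-19) - (221 + 21025 + 11890) = -1330 - 1*33136 = -1330 - 33136 = -34466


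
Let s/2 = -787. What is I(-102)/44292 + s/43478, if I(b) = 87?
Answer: -10988837/320954596 ≈ -0.034238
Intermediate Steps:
s = -1574 (s = 2*(-787) = -1574)
I(-102)/44292 + s/43478 = 87/44292 - 1574/43478 = 87*(1/44292) - 1574*1/43478 = 29/14764 - 787/21739 = -10988837/320954596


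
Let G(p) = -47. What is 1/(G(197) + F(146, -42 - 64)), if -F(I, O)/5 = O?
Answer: 1/483 ≈ 0.0020704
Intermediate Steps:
F(I, O) = -5*O
1/(G(197) + F(146, -42 - 64)) = 1/(-47 - 5*(-42 - 64)) = 1/(-47 - 5*(-106)) = 1/(-47 + 530) = 1/483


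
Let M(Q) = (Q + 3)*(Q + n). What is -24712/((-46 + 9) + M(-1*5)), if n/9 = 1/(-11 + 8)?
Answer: 24712/21 ≈ 1176.8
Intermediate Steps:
n = -3 (n = 9/(-11 + 8) = 9/(-3) = 9*(-⅓) = -3)
M(Q) = (-3 + Q)*(3 + Q) (M(Q) = (Q + 3)*(Q - 3) = (3 + Q)*(-3 + Q) = (-3 + Q)*(3 + Q))
-24712/((-46 + 9) + M(-1*5)) = -24712/((-46 + 9) + (-9 + (-1*5)²)) = -24712/(-37 + (-9 + (-5)²)) = -24712/(-37 + (-9 + 25)) = -24712/(-37 + 16) = -24712/(-21) = -1/21*(-24712) = 24712/21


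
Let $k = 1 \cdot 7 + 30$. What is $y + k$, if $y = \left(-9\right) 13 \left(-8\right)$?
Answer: $973$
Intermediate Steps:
$y = 936$ ($y = \left(-117\right) \left(-8\right) = 936$)
$k = 37$ ($k = 7 + 30 = 37$)
$y + k = 936 + 37 = 973$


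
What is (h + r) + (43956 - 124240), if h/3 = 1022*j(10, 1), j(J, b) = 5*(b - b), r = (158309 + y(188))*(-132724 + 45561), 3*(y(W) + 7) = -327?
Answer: -13788656743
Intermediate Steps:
y(W) = -116 (y(W) = -7 + (1/3)*(-327) = -7 - 109 = -116)
r = -13788576459 (r = (158309 - 116)*(-132724 + 45561) = 158193*(-87163) = -13788576459)
j(J, b) = 0 (j(J, b) = 5*0 = 0)
h = 0 (h = 3*(1022*0) = 3*0 = 0)
(h + r) + (43956 - 124240) = (0 - 13788576459) + (43956 - 124240) = -13788576459 - 80284 = -13788656743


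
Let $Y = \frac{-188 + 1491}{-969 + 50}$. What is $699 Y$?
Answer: $- \frac{910797}{919} \approx -991.07$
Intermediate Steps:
$Y = - \frac{1303}{919}$ ($Y = \frac{1303}{-919} = 1303 \left(- \frac{1}{919}\right) = - \frac{1303}{919} \approx -1.4178$)
$699 Y = 699 \left(- \frac{1303}{919}\right) = - \frac{910797}{919}$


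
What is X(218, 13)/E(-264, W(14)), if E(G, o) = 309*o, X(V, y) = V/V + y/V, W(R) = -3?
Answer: -77/67362 ≈ -0.0011431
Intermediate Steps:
X(V, y) = 1 + y/V
X(218, 13)/E(-264, W(14)) = ((218 + 13)/218)/((309*(-3))) = ((1/218)*231)/(-927) = (231/218)*(-1/927) = -77/67362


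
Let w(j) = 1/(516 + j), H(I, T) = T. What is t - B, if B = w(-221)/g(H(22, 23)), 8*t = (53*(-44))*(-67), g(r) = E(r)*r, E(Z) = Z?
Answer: 6095664353/312110 ≈ 19531.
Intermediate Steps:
g(r) = r² (g(r) = r*r = r²)
t = 39061/2 (t = ((53*(-44))*(-67))/8 = (-2332*(-67))/8 = (⅛)*156244 = 39061/2 ≈ 19531.)
B = 1/156055 (B = 1/((516 - 221)*(23²)) = 1/(295*529) = (1/295)*(1/529) = 1/156055 ≈ 6.4080e-6)
t - B = 39061/2 - 1*1/156055 = 39061/2 - 1/156055 = 6095664353/312110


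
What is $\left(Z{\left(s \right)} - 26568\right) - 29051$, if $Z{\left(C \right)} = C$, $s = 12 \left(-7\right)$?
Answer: $-55703$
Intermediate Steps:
$s = -84$
$\left(Z{\left(s \right)} - 26568\right) - 29051 = \left(-84 - 26568\right) - 29051 = -26652 - 29051 = -55703$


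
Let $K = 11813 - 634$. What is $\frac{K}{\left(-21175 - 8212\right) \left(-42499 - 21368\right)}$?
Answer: $\frac{11179}{1876859529} \approx 5.9562 \cdot 10^{-6}$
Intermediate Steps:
$K = 11179$
$\frac{K}{\left(-21175 - 8212\right) \left(-42499 - 21368\right)} = \frac{11179}{\left(-21175 - 8212\right) \left(-42499 - 21368\right)} = \frac{11179}{\left(-29387\right) \left(-63867\right)} = \frac{11179}{1876859529}$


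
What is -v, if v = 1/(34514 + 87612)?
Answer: -1/122126 ≈ -8.1883e-6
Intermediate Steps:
v = 1/122126 ≈ 8.1883e-6
-v = -1*1/122126 = -1/122126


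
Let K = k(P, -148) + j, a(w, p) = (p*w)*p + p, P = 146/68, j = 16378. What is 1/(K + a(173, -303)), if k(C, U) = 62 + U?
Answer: 1/15898946 ≈ 6.2897e-8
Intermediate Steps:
P = 73/34 (P = 146*(1/68) = 73/34 ≈ 2.1471)
a(w, p) = p + w*p² (a(w, p) = w*p² + p = p + w*p²)
K = 16292 (K = (62 - 148) + 16378 = -86 + 16378 = 16292)
1/(K + a(173, -303)) = 1/(16292 - 303*(1 - 303*173)) = 1/(16292 - 303*(1 - 52419)) = 1/(16292 - 303*(-52418)) = 1/(16292 + 15882654) = 1/15898946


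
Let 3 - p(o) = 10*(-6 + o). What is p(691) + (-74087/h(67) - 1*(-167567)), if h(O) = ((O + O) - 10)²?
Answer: 2471156633/15376 ≈ 1.6072e+5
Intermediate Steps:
h(O) = (-10 + 2*O)² (h(O) = (2*O - 10)² = (-10 + 2*O)²)
p(o) = 63 - 10*o (p(o) = 3 - 10*(-6 + o) = 3 - (-60 + 10*o) = 3 + (60 - 10*o) = 63 - 10*o)
p(691) + (-74087/h(67) - 1*(-167567)) = (63 - 10*691) + (-74087*1/(4*(-5 + 67)²) - 1*(-167567)) = (63 - 6910) + (-74087/(4*62²) + 167567) = -6847 + (-74087/(4*3844) + 167567) = -6847 + (-74087/15376 + 167567) = -6847 + 2576436105/15376 = 2471156633/15376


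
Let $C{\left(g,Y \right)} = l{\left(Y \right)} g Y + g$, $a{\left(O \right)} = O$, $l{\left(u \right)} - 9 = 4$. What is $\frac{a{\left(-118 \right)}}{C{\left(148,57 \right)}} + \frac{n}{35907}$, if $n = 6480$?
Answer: $\frac{117895109}{657193852} \approx 0.17939$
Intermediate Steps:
$l{\left(u \right)} = 13$ ($l{\left(u \right)} = 9 + 4 = 13$)
$C{\left(g,Y \right)} = g + 13 Y g$ ($C{\left(g,Y \right)} = 13 g Y + g = 13 Y g + g = g + 13 Y g$)
$\frac{a{\left(-118 \right)}}{C{\left(148,57 \right)}} + \frac{n}{35907} = - \frac{118}{148 \left(1 + 13 \cdot 57\right)} + \frac{6480}{35907} = - \frac{118}{148 \left(1 + 741\right)} + 6480 \cdot \frac{1}{35907} = - \frac{118}{148 \cdot 742} + \frac{2160}{11969} = - \frac{118}{109816} + \frac{2160}{11969} = \left(-118\right) \frac{1}{109816} + \frac{2160}{11969} = - \frac{59}{54908} + \frac{2160}{11969} = \frac{117895109}{657193852}$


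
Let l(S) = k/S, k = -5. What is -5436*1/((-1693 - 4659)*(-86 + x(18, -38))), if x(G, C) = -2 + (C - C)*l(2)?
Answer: -1359/139744 ≈ -0.0097249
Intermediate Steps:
l(S) = -5/S
x(G, C) = -2 (x(G, C) = -2 + (C - C)*(-5/2) = -2 + 0*(-5*½) = -2 + 0*(-5/2) = -2 + 0 = -2)
-5436*1/((-1693 - 4659)*(-86 + x(18, -38))) = -5436*1/((-1693 - 4659)*(-86 - 2)) = -5436/((-6352*(-88))) = -5436/558976 = -5436*1/558976 = -1359/139744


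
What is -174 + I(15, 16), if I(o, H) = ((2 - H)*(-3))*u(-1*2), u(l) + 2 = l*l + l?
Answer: -174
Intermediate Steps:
u(l) = -2 + l + l**2 (u(l) = -2 + (l*l + l) = -2 + (l**2 + l) = -2 + (l + l**2) = -2 + l + l**2)
I(o, H) = 0 (I(o, H) = ((2 - H)*(-3))*(-2 - 1*2 + (-1*2)**2) = (-6 + 3*H)*(-2 - 2 + (-2)**2) = (-6 + 3*H)*(-2 - 2 + 4) = (-6 + 3*H)*0 = 0)
-174 + I(15, 16) = -174 + 0 = -174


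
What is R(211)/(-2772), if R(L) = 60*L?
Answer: -1055/231 ≈ -4.5671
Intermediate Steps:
R(211)/(-2772) = (60*211)/(-2772) = 12660*(-1/2772) = -1055/231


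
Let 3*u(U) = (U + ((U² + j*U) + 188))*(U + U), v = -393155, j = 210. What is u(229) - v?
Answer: 47413649/3 ≈ 1.5805e+7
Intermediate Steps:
u(U) = 2*U*(188 + U² + 211*U)/3 (u(U) = ((U + ((U² + 210*U) + 188))*(U + U))/3 = ((U + (188 + U² + 210*U))*(2*U))/3 = ((188 + U² + 211*U)*(2*U))/3 = (2*U*(188 + U² + 211*U))/3 = 2*U*(188 + U² + 211*U)/3)
u(229) - v = (⅔)*229*(188 + 229² + 211*229) - 1*(-393155) = (⅔)*229*(188 + 52441 + 48319) + 393155 = (⅔)*229*100948 + 393155 = 46234184/3 + 393155 = 47413649/3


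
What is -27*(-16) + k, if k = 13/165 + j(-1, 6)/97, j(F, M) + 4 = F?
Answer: 6914596/16005 ≈ 432.03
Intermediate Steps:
j(F, M) = -4 + F
k = 436/16005 (k = 13/165 + (-4 - 1)/97 = 13*(1/165) - 5*1/97 = 13/165 - 5/97 = 436/16005 ≈ 0.027241)
-27*(-16) + k = -27*(-16) + 436/16005 = 432 + 436/16005 = 6914596/16005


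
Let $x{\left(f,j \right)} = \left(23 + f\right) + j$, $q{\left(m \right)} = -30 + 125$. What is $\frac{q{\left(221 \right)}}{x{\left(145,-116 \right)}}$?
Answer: $\frac{95}{52} \approx 1.8269$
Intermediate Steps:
$q{\left(m \right)} = 95$
$x{\left(f,j \right)} = 23 + f + j$
$\frac{q{\left(221 \right)}}{x{\left(145,-116 \right)}} = \frac{95}{23 + 145 - 116} = \frac{95}{52}$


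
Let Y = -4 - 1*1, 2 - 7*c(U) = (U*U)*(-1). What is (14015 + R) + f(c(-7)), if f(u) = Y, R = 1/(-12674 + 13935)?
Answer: 17666611/1261 ≈ 14010.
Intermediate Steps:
c(U) = 2/7 + U**2/7 (c(U) = 2/7 - U*U*(-1)/7 = 2/7 - U**2*(-1)/7 = 2/7 - (-1)*U**2/7 = 2/7 + U**2/7)
R = 1/1261 ≈ 0.00079302
Y = -5 (Y = -4 - 1 = -5)
f(u) = -5
(14015 + R) + f(c(-7)) = (14015 + 1/1261) - 5 = 17672916/1261 - 5 = 17666611/1261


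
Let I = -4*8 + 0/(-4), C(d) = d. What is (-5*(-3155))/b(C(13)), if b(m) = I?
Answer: -15775/32 ≈ -492.97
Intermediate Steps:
I = -32 (I = -32 + 0*(-1/4) = -32 + 0 = -32)
b(m) = -32
(-5*(-3155))/b(C(13)) = -5*(-3155)/(-32) = 15775*(-1/32) = -15775/32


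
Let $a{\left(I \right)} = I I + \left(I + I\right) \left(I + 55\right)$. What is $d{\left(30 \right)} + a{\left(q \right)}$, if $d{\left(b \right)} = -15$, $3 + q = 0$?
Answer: $-318$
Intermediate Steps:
$q = -3$ ($q = -3 + 0 = -3$)
$a{\left(I \right)} = I^{2} + 2 I \left(55 + I\right)$
$d{\left(30 \right)} + a{\left(q \right)} = -15 - 3 \left(110 + 3 \left(-3\right)\right) = -15 - 3 \left(110 - 9\right) = -15 - 303 = -318$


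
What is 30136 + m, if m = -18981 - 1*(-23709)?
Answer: 34864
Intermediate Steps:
m = 4728 (m = -18981 + 23709 = 4728)
30136 + m = 30136 + 4728 = 34864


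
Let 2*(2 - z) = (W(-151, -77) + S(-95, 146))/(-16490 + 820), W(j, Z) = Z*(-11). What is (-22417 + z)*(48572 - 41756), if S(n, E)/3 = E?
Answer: -239406824952/1567 ≈ -1.5278e+8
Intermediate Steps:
S(n, E) = 3*E
W(j, Z) = -11*Z
z = 12793/6268 (z = 2 - (-11*(-77) + 3*146)/(2*(-16490 + 820)) = 2 - (847 + 438)/(2*(-15670)) = 2 - 1285*(-1)/(2*15670) = 2 - 1/2*(-257/3134) = 2 + 257/6268 = 12793/6268 ≈ 2.0410)
(-22417 + z)*(48572 - 41756) = (-22417 + 12793/6268)*(48572 - 41756) = -140496963/6268*6816 = -239406824952/1567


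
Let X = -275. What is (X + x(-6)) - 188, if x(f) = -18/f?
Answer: -460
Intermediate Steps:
(X + x(-6)) - 188 = (-275 - 18/(-6)) - 188 = (-275 - 18*(-1/6)) - 188 = (-275 + 3) - 188 = -272 - 188 = -460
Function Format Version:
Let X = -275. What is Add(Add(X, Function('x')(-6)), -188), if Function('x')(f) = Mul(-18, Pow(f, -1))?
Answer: -460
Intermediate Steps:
Add(Add(X, Function('x')(-6)), -188) = Add(Add(-275, Mul(-18, Pow(-6, -1))), -188) = Add(Add(-275, Mul(-18, Rational(-1, 6))), -188) = Add(Add(-275, 3), -188) = Add(-272, -188) = -460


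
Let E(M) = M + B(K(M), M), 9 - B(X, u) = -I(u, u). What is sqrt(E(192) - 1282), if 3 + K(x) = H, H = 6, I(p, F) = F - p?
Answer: I*sqrt(1081) ≈ 32.879*I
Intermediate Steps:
K(x) = 3 (K(x) = -3 + 6 = 3)
B(X, u) = 9 (B(X, u) = 9 - (-1)*(u - u) = 9 - (-1)*0 = 9 - 1*0 = 9 + 0 = 9)
E(M) = 9 + M (E(M) = M + 9 = 9 + M)
sqrt(E(192) - 1282) = sqrt((9 + 192) - 1282) = sqrt(201 - 1282) = sqrt(-1081) = I*sqrt(1081)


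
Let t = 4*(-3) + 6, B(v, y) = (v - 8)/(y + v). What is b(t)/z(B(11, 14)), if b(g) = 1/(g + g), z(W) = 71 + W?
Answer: -25/21336 ≈ -0.0011717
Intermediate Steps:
B(v, y) = (-8 + v)/(v + y)
t = -6 (t = -12 + 6 = -6)
b(g) = 1/(2*g)
b(t)/z(B(11, 14)) = ((½)/(-6))/(71 + (-8 + 11)/(11 + 14)) = ((½)*(-⅙))/(71 + 3/25) = -1/(12*(71 + (1/25)*3)) = -1/(12*(71 + 3/25)) = -1/(12*1778/25) = -1/12*25/1778 = -25/21336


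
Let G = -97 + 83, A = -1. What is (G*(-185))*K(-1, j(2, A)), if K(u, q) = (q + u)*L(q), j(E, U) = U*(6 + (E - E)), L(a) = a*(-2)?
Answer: -217560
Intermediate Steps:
L(a) = -2*a
j(E, U) = 6*U (j(E, U) = U*(6 + 0) = U*6 = 6*U)
K(u, q) = -2*q*(q + u) (K(u, q) = (q + u)*(-2*q) = -2*q*(q + u))
G = -14
(G*(-185))*K(-1, j(2, A)) = (-14*(-185))*(-2*6*(-1)*(6*(-1) - 1)) = 2590*(-2*(-6)*(-6 - 1)) = 2590*(-2*(-6)*(-7)) = 2590*(-84) = -217560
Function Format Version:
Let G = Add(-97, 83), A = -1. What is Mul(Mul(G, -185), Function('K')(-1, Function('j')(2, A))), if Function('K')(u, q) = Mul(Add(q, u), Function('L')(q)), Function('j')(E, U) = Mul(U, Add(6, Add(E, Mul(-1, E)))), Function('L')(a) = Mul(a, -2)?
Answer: -217560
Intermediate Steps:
Function('L')(a) = Mul(-2, a)
Function('j')(E, U) = Mul(6, U) (Function('j')(E, U) = Mul(U, Add(6, 0)) = Mul(U, 6) = Mul(6, U))
Function('K')(u, q) = Mul(-2, q, Add(q, u)) (Function('K')(u, q) = Mul(Add(q, u), Mul(-2, q)) = Mul(-2, q, Add(q, u)))
G = -14
Mul(Mul(G, -185), Function('K')(-1, Function('j')(2, A))) = Mul(Mul(-14, -185), Mul(-2, Mul(6, -1), Add(Mul(6, -1), -1))) = Mul(2590, Mul(-2, -6, Add(-6, -1))) = Mul(2590, Mul(-2, -6, -7)) = Mul(2590, -84) = -217560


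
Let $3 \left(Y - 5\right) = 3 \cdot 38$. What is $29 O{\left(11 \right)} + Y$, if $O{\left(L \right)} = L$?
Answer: $362$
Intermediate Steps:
$Y = 43$ ($Y = 5 + \frac{3 \cdot 38}{3} = 5 + \frac{1}{3} \cdot 114 = 5 + 38 = 43$)
$29 O{\left(11 \right)} + Y = 29 \cdot 11 + 43 = 319 + 43 = 362$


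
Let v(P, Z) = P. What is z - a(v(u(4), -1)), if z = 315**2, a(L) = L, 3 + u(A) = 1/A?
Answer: 396911/4 ≈ 99228.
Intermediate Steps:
u(A) = -3 + 1/A
z = 99225
z - a(v(u(4), -1)) = 99225 - (-3 + 1/4) = 99225 - 1*(-11/4) = 99225 + 11/4 = 396911/4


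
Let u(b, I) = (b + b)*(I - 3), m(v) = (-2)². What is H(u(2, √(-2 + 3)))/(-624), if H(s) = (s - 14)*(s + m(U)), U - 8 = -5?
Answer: -11/78 ≈ -0.14103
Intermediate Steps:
U = 3 (U = 8 - 5 = 3)
m(v) = 4
u(b, I) = 2*b*(-3 + I) (u(b, I) = (2*b)*(-3 + I) = 2*b*(-3 + I))
H(s) = (-14 + s)*(4 + s) (H(s) = (s - 14)*(s + 4) = (-14 + s)*(4 + s))
H(u(2, √(-2 + 3)))/(-624) = (-56 + (2*2*(-3 + √(-2 + 3)))² - 20*2*(-3 + √(-2 + 3)))/(-624) = (-56 + (2*2*(-3 + √1))² - 20*2*(-3 + √1))*(-1/624) = (-56 + (2*2*(-3 + 1))² - 20*2*(-3 + 1))*(-1/624) = (-56 + (2*2*(-2))² - 20*2*(-2))*(-1/624) = (-56 + (-8)² - 10*(-8))*(-1/624) = (-56 + 64 + 80)*(-1/624) = 88*(-1/624) = -11/78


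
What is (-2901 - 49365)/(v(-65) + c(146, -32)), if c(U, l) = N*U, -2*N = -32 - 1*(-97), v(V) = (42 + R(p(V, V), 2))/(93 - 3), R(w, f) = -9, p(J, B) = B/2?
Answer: 1567980/142339 ≈ 11.016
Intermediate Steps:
p(J, B) = B/2 (p(J, B) = B*(½) = B/2)
v(V) = 11/30 (v(V) = (42 - 9)/(93 - 3) = 33/90 = 33*(1/90) = 11/30)
N = -65/2 (N = -(-32 - 1*(-97))/2 = -(-32 + 97)/2 = -½*65 = -65/2 ≈ -32.500)
c(U, l) = -65*U/2
(-2901 - 49365)/(v(-65) + c(146, -32)) = (-2901 - 49365)/(11/30 - 65/2*146) = -52266/(11/30 - 4745) = -52266/(-142339/30) = -52266*(-30/142339) = 1567980/142339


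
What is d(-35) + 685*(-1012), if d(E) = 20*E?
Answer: -693920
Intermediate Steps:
d(-35) + 685*(-1012) = 20*(-35) + 685*(-1012) = -700 - 693220 = -693920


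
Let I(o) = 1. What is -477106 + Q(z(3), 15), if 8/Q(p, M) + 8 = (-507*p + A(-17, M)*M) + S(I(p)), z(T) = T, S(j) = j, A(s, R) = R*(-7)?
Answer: -1480459926/3103 ≈ -4.7711e+5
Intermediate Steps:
A(s, R) = -7*R
Q(p, M) = 8/(-7 - 507*p - 7*M²) (Q(p, M) = 8/(-8 + ((-507*p + (-7*M)*M) + 1)) = 8/(-8 + ((-507*p - 7*M²) + 1)) = 8/(-8 + (1 - 507*p - 7*M²)) = 8/(-7 - 507*p - 7*M²))
-477106 + Q(z(3), 15) = -477106 + 8/(-7 - 507*3 - 7*15²) = -477106 + 8/(-7 - 1521 - 7*225) = -477106 + 8/(-7 - 1521 - 1575) = -477106 + 8/(-3103) = -477106 + 8*(-1/3103) = -477106 - 8/3103 = -1480459926/3103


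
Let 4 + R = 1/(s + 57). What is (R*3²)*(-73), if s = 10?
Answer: 175419/67 ≈ 2618.2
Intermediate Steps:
R = -267/67 (R = -4 + 1/(10 + 57) = -4 + 1/67 = -267/67 ≈ -3.9851)
(R*3²)*(-73) = -267/67*3²*(-73) = -267/67*9*(-73) = -2403/67*(-73) = 175419/67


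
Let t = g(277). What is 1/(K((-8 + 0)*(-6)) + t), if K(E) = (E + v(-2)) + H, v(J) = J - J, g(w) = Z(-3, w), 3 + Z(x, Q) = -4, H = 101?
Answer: 1/142 ≈ 0.0070423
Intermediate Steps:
Z(x, Q) = -7 (Z(x, Q) = -3 - 4 = -7)
g(w) = -7
v(J) = 0
t = -7
K(E) = 101 + E (K(E) = (E + 0) + 101 = E + 101 = 101 + E)
1/(K((-8 + 0)*(-6)) + t) = 1/((101 + (-8 + 0)*(-6)) - 7) = 1/((101 - 8*(-6)) - 7) = 1/((101 + 48) - 7) = 1/(149 - 7) = 1/142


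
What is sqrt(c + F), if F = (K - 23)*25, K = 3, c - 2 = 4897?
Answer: sqrt(4399) ≈ 66.325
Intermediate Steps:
c = 4899 (c = 2 + 4897 = 4899)
F = -500 (F = (3 - 23)*25 = -20*25 = -500)
sqrt(c + F) = sqrt(4899 - 500) = sqrt(4399)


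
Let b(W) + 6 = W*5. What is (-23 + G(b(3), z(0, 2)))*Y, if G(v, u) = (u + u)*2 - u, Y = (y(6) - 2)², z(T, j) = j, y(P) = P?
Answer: -272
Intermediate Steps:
b(W) = -6 + 5*W (b(W) = -6 + W*5 = -6 + 5*W)
Y = 16 (Y = (6 - 2)² = 4² = 16)
G(v, u) = 3*u (G(v, u) = (2*u)*2 - u = 4*u - u = 3*u)
(-23 + G(b(3), z(0, 2)))*Y = (-23 + 3*2)*16 = (-23 + 6)*16 = -17*16 = -272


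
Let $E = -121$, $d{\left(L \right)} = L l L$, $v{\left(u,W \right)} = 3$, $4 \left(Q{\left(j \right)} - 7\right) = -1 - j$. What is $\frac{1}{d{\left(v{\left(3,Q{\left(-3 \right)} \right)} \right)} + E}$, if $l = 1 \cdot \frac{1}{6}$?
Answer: $- \frac{2}{239} \approx -0.0083682$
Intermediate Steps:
$Q{\left(j \right)} = \frac{27}{4} - \frac{j}{4}$ ($Q{\left(j \right)} = 7 + \frac{-1 - j}{4} = 7 - \left(\frac{1}{4} + \frac{j}{4}\right) = \frac{27}{4} - \frac{j}{4}$)
$l = \frac{1}{6}$ ($l = 1 \cdot \frac{1}{6} = \frac{1}{6} \approx 0.16667$)
$d{\left(L \right)} = \frac{L^{2}}{6}$ ($d{\left(L \right)} = L \frac{1}{6} L = \frac{L}{6} L = \frac{L^{2}}{6}$)
$\frac{1}{d{\left(v{\left(3,Q{\left(-3 \right)} \right)} \right)} + E} = \frac{1}{\frac{3^{2}}{6} - 121} = \frac{1}{\frac{1}{6} \cdot 9 - 121} = \frac{1}{\frac{3}{2} - 121} = \frac{1}{- \frac{239}{2}} = - \frac{2}{239}$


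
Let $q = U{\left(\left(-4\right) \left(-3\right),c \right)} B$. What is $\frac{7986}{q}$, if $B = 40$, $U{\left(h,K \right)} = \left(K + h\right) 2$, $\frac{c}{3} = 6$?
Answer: $\frac{1331}{400} \approx 3.3275$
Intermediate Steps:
$c = 18$ ($c = 3 \cdot 6 = 18$)
$U{\left(h,K \right)} = 2 K + 2 h$
$q = 2400$ ($q = \left(2 \cdot 18 + 2 \left(\left(-4\right) \left(-3\right)\right)\right) 40 = \left(36 + 2 \cdot 12\right) 40 = \left(36 + 24\right) 40 = 60 \cdot 40 = 2400$)
$\frac{7986}{q} = \frac{7986}{2400} = 7986 \cdot \frac{1}{2400} = \frac{1331}{400}$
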